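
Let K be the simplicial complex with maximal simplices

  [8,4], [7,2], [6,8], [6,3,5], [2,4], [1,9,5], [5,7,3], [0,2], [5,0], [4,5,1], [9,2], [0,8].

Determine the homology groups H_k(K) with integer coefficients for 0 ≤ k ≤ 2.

Take the total order 0 < 1 < 2 < 3 < 4 < 5 < 6 < 7 < 8 < 9 on the vertex set. Then K (dimension 2) consists of the simplices:

  0-simplices (10): [0], [1], [2], [3], [4], [5], [6], [7], [8], [9]
  1-simplices (18): [0,2], [0,5], [0,8], [1,4], [1,5], [1,9], [2,4], [2,7], [2,9], [3,5], [3,6], [3,7], [4,5], [4,8], [5,6], [5,7], [5,9], [6,8]
  2-simplices (4): [1,4,5], [1,5,9], [3,5,6], [3,5,7]

giving chain groups C_0 ≅ Z^10, C_1 ≅ Z^18, C_2 ≅ Z^4.

Boundary ∂_1: C_1 → C_0 is given by ∂[p,q] = [q] − [p]. For instance
  ∂[6,8] = [8] − [6].
The resulting 10×18 matrix has rank 9, and its Smith normal form has invariant factors (1,1,1,1,1,1,1,1,1).

∂_2: C_2 → C_1 sends each 2-simplex [p,q,r] to [q,r] − [p,r] + [p,q]. For instance
  ∂[3,5,7] = [5,7] − [3,7] + [3,5],
  ∂[1,4,5] = [4,5] − [1,5] + [1,4].
The resulting 18×4 matrix has rank 4, and its Smith normal form has invariant factors (1,1,1,1).

Reading off H_k = ker ∂_k / im ∂_{k+1}:

  H_0: rank C_0 − rank ∂_1 = 10 − 9 = 1, and the invariant factors of ∂_1 are all 1, so H_0 = Z.
  H_1: rank ker ∂_1 − rank ∂_2 = (18 − 9) − 4 = 5, and the invariant factors of ∂_2 are all 1, so H_1 = Z^5.
  H_2: rank ker ∂_2 − rank ∂_3 = (4 − 4) − 0 = 0, and there is no ∂_3, so H_2 = 0.

As a check, the Euler characteristic is 10 − 18 + 4 = -4, which agrees with 1 − 5 + 0 = -4.

H_0 ≅ Z,  H_1 ≅ Z^5,  H_2 = 0.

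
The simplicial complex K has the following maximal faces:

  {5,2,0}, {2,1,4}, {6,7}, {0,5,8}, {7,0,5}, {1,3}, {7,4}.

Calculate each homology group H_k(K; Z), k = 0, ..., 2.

We work with the vertex ordering 0 < 1 < 2 < 3 < 4 < 5 < 6 < 7 < 8. The simplices of K, each written with vertices in increasing order, are:

  0-simplices (9): [0], [1], [2], [3], [4], [5], [6], [7], [8]
  1-simplices (13): [0,2], [0,5], [0,7], [0,8], [1,2], [1,3], [1,4], [2,4], [2,5], [4,7], [5,7], [5,8], [6,7]
  2-simplices (4): [0,2,5], [0,5,7], [0,5,8], [1,2,4]

so the chain groups are C_0 ≅ Z^9, C_1 ≅ Z^13, C_2 ≅ Z^4.

The boundary map ∂_1: C_1 → C_0 sends each edge [p,q] (with p < q) to q − p. For instance
  ∂[0,2] = [2] − [0].
The 9×13 boundary matrix has rank 8 and Smith normal form diag(1,1,1,1,1,1,1,1).

∂_2: C_2 → C_1 acts by ∂[p,q,r] = [q,r] − [p,r] + [p,q]. For instance
  ∂[0,5,7] = [5,7] − [0,7] + [0,5],
  ∂[0,5,8] = [5,8] − [0,8] + [0,5].
The resulting 13×4 matrix has rank 4, and its Smith normal form has invariant factors (1,1,1,1).

Computing H_k = (kernel of ∂_k) / (image of ∂_{k+1}):

  H_0: rank C_0 − rank ∂_1 = 9 − 8 = 1, and the invariant factors of ∂_1 are all 1, so H_0 = Z.
  H_1: rank ker ∂_1 − rank ∂_2 = (13 − 8) − 4 = 1, and the invariant factors of ∂_2 are all 1, so H_1 = Z.
  H_2: rank ker ∂_2 − rank ∂_3 = (4 − 4) − 0 = 0, and there is no ∂_3, so H_2 = 0.

H_0 ≅ Z,  H_1 ≅ Z,  H_2 = 0.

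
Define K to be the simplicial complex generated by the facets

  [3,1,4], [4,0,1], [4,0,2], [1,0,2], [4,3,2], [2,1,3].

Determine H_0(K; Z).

K has 5 vertices, 9 edges, 6 triangles.
rank ∂_0 = 0, rank ∂_1 = 4 ⇒ b_0 = 5 − 0 − 4 = 1; all invariant factors of ∂_1 are 1 so no torsion. So H_0 = Z.

H_0 ≅ Z.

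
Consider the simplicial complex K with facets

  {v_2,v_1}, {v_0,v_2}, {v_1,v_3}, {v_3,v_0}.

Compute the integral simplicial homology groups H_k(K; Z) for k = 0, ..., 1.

Order the vertices as v_0 < v_1 < v_2 < v_3. Listing each simplex with vertices in this order, K has dimension 1 with simplices:

  0-simplices (4): [v_0], [v_1], [v_2], [v_3]
  1-simplices (4): [v_0,v_2], [v_0,v_3], [v_1,v_2], [v_1,v_3]

giving chain groups C_0 ≅ Z^4, C_1 ≅ Z^4.

∂_1: C_1 → C_0 sends each edge [p,q] (with p < q) to q − p. For instance
  ∂[v_1,v_3] = [v_3] − [v_1].
The 4×4 boundary matrix has rank 3 and Smith normal form diag(1,1,1).

Now H_k = ker ∂_k / im ∂_{k+1}, so:

  H_0: rank C_0 − rank ∂_1 = 4 − 3 = 1, and the invariant factors of ∂_1 are all 1, so H_0 = Z.
  H_1: rank ker ∂_1 − rank ∂_2 = (4 − 3) − 0 = 1, and there is no ∂_2, so H_1 = Z.

As a check, the Euler characteristic is 4 − 4 = 0, which agrees with 1 − 1 = 0.

H_0 ≅ Z,  H_1 ≅ Z.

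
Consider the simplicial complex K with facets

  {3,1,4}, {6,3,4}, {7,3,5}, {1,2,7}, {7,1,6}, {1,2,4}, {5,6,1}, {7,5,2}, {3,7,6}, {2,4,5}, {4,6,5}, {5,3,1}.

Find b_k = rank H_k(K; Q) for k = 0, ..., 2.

b_0 = 1, b_1 = 0, b_2 = 0.

Take the total order 1 < 2 < 3 < 4 < 5 < 6 < 7 on the vertex set. Then K (dimension 2) consists of the simplices:

  0-simplices (7): [1], [2], [3], [4], [5], [6], [7]
  1-simplices (18): [1,2], [1,3], [1,4], [1,5], [1,6], [1,7], [2,4], [2,5], [2,7], [3,4], [3,5], [3,6], [3,7], [4,5], [4,6], [5,6], [5,7], [6,7]
  2-simplices (12): [1,2,4], [1,2,7], [1,3,4], [1,3,5], [1,5,6], [1,6,7], [2,4,5], [2,5,7], [3,4,6], [3,5,7], [3,6,7], [4,5,6]

Hence C_0 ≅ Z^7, C_1 ≅ Z^18, C_2 ≅ Z^12.

The boundary map ∂_1: C_1 → C_0 maps an edge to its endpoints' difference, ∂[p,q] = q − p. For instance
  ∂[3,5] = [5] − [3].
This gives a 7×18 integer matrix of rank 6; reducing to Smith normal form yields diagonal entries (1,1,1,1,1,1).

The boundary map ∂_2: C_2 → C_1 acts by ∂[p,q,r] = [q,r] − [p,r] + [p,q]. For instance
  ∂[1,6,7] = [6,7] − [1,7] + [1,6],
  ∂[1,5,6] = [5,6] − [1,6] + [1,5].
This gives a 18×12 integer matrix of rank 12; reducing to Smith normal form yields diagonal entries (1,1,1,1,1,1,1,1,1,1,1,2).

Computing H_k = (kernel of ∂_k) / (image of ∂_{k+1}):

  H_0: rank C_0 − rank ∂_1 = 7 − 6 = 1, and the invariant factors of ∂_1 are all 1, so H_0 ≅ Z.
  H_1: rank ker ∂_1 − rank ∂_2 = (18 − 6) − 12 = 0, and ∂_2 has invariant factor 2 > 1, so H_1 ≅ Z_2.
  H_2: rank ker ∂_2 − rank ∂_3 = (12 − 12) − 0 = 0, and there is no ∂_3, so H_2 ≅ 0.

As a check, the Euler characteristic is 7 − 18 + 12 = 1, which agrees with 1 − 0 + 0 = 1.

Hence the Betti numbers are b_0 = 1, b_1 = 0, b_2 = 0.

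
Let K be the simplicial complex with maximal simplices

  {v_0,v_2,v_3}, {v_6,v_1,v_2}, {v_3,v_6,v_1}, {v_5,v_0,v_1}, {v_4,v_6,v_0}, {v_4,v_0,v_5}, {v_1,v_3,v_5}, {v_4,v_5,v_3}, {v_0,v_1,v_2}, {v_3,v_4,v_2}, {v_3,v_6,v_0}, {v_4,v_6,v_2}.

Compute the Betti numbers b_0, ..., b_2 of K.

b_0 = 1, b_1 = 0, b_2 = 0.

Take the total order v_0 < v_1 < v_2 < v_3 < v_4 < v_5 < v_6 on the vertex set. Then K (dimension 2) consists of the simplices:

  0-simplices (7): [v_0], [v_1], [v_2], [v_3], [v_4], [v_5], [v_6]
  1-simplices (18): (18 of them)
  2-simplices (12): (12 of them)

giving chain groups C_0 ≅ Z^7, C_1 ≅ Z^18, C_2 ≅ Z^12.

Boundary ∂_1: C_1 → C_0 is given by ∂[p,q] = [q] − [p]. For instance
  ∂[v_1,v_6] = [v_6] − [v_1].
As a 7×18 matrix over Z this has rank 6, with invariant factors (1,1,1,1,1,1).

Boundary ∂_2: C_2 → C_1 sends each 2-simplex [p,q,r] to [q,r] − [p,r] + [p,q]. For instance
  ∂[v_2,v_3,v_4] = [v_3,v_4] − [v_2,v_4] + [v_2,v_3],
  ∂[v_0,v_2,v_3] = [v_2,v_3] − [v_0,v_3] + [v_0,v_2].
This gives a 18×12 integer matrix of rank 12; reducing to Smith normal form yields diagonal entries (1,1,1,1,1,1,1,1,1,1,1,2).

Computing H_k = (kernel of ∂_k) / (image of ∂_{k+1}):

  H_0: rank C_0 − rank ∂_1 = 7 − 6 = 1, and the invariant factors of ∂_1 are all 1, so H_0 = Z.
  H_1: rank ker ∂_1 − rank ∂_2 = (18 − 6) − 12 = 0, and ∂_2 has invariant factor 2 > 1, so H_1 = Z/2.
  H_2: rank ker ∂_2 − rank ∂_3 = (12 − 12) − 0 = 0, and there is no ∂_3, so H_2 = 0.

As a check, the Euler characteristic is 7 − 18 + 12 = 1, which agrees with 1 − 0 + 0 = 1.

Hence the Betti numbers are b_0 = 1, b_1 = 0, b_2 = 0.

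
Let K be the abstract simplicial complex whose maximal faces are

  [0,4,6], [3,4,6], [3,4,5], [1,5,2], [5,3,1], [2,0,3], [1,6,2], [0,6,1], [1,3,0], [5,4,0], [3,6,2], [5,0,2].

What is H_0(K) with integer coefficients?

We work with the vertex ordering 0 < 1 < 2 < 3 < 4 < 5 < 6. The simplices of K, each written with vertices in increasing order, are:

  0-simplices (7): [0], [1], [2], [3], [4], [5], [6]
  1-simplices (18): [0,1], [0,2], [0,3], [0,4], [0,5], [0,6], [1,2], [1,3], [1,5], [1,6], [2,3], [2,5], [2,6], [3,4], [3,5], [3,6], [4,5], [4,6]
  2-simplices (12): [0,1,3], [0,1,6], [0,2,3], [0,2,5], [0,4,5], [0,4,6], [1,2,5], [1,2,6], [1,3,5], [2,3,6], [3,4,5], [3,4,6]

Hence C_0 ≅ Z^7, C_1 ≅ Z^18, C_2 ≅ Z^12.

The boundary map ∂_1: C_1 → C_0 maps an edge to its endpoints' difference, ∂[p,q] = q − p. For instance
  ∂[1,5] = [5] − [1].
As a 7×18 matrix over Z this has rank 6, with invariant factors (1,1,1,1,1,1).

Boundary ∂_2: C_2 → C_1 acts by ∂[p,q,r] = [q,r] − [p,r] + [p,q]. For instance
  ∂[1,2,5] = [2,5] − [1,5] + [1,2],
  ∂[3,4,6] = [4,6] − [3,6] + [3,4].
The resulting 18×12 matrix has rank 12, and its Smith normal form has invariant factors (1,1,1,1,1,1,1,1,1,1,1,2).

Reading off H_k = ker ∂_k / im ∂_{k+1}:

  H_0: rank C_0 − rank ∂_1 = 7 − 6 = 1, and the invariant factors of ∂_1 are all 1, so H_0 = Z.

H_0 = Z.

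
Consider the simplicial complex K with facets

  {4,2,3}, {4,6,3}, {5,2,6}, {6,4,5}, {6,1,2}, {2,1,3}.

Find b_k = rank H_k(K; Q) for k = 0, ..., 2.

b_0 = 1, b_1 = 1, b_2 = 0.

K has 6 vertices, 12 edges, 6 triangles.
rank ∂_0 = 0, rank ∂_1 = 5 ⇒ b_0 = 6 − 0 − 5 = 1; all invariant factors of ∂_1 are 1 so no torsion. So H_0 ≅ Z.
rank ∂_1 = 5, rank ∂_2 = 6 ⇒ b_1 = 12 − 5 − 6 = 1; all invariant factors of ∂_2 are 1 so no torsion. So H_1 ≅ Z.
rank ∂_2 = 6, rank ∂_3 = 0 ⇒ b_2 = 6 − 6 − 0 = 0. So H_2 ≅ 0.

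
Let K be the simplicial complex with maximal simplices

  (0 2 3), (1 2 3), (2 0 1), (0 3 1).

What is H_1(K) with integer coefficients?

H_1 = 0.

We work with the vertex ordering 0 < 1 < 2 < 3. The simplices of K, each written with vertices in increasing order, are:

  0-simplices (4): [0], [1], [2], [3]
  1-simplices (6): [0,1], [0,2], [0,3], [1,2], [1,3], [2,3]
  2-simplices (4): [0,1,2], [0,1,3], [0,2,3], [1,2,3]

Hence C_0 ≅ Z^4, C_1 ≅ Z^6, C_2 ≅ Z^4.

Boundary ∂_1: C_1 → C_0 maps an edge to its endpoints' difference, ∂[p,q] = q − p.
The resulting 4×6 matrix has rank 3, and its Smith normal form has invariant factors (1,1,1).

∂_2: C_2 → C_1 maps a triangle to the signed sum of its edges. For instance
  ∂[1,2,3] = [2,3] − [1,3] + [1,2],
  ∂[0,1,3] = [1,3] − [0,3] + [0,1].
The resulting 6×4 matrix has rank 3, and its Smith normal form has invariant factors (1,1,1).

Reading off H_k = ker ∂_k / im ∂_{k+1}:

  H_1: rank ker ∂_1 − rank ∂_2 = (6 − 3) − 3 = 0, and the invariant factors of ∂_2 are all 1, so H_1 = 0.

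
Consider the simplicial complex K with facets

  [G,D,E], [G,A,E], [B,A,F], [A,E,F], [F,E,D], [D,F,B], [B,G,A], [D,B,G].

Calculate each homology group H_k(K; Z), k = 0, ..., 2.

H_0 = Z,  H_1 = 0,  H_2 = Z.

Fix the vertex order A < B < D < E < F < G and write every simplex with vertices in increasing order. Then dim K = 2 and the simplices of K are:

  0-simplices (6): A, B, D, E, F, G
  1-simplices (12): AB, AE, AF, AG, BD, BF, BG, DE, DF, DG, EF, EG
  2-simplices (8): ABF, ABG, AEF, AEG, BDF, BDG, DEF, DEG

giving chain groups C_0 ≅ Z^6, C_1 ≅ Z^12, C_2 ≅ Z^8.

The boundary map ∂_1: C_1 → C_0 maps an edge to its endpoints' difference, ∂[p,q] = q − p. For instance
  ∂AB = B − A.
As a 6×12 matrix over Z this has rank 5, with invariant factors (1,1,1,1,1).

Boundary ∂_2: C_2 → C_1 sends each 2-simplex [p,q,r] to [q,r] − [p,r] + [p,q]. For instance
  ∂BDG = DG − BG + BD,
  ∂DEG = EG − DG + DE.
As a 12×8 matrix over Z this has rank 7, with invariant factors (1,1,1,1,1,1,1).

From H_k ≅ ker(∂_k) / im(∂_{k+1}) we obtain:

  H_0: rank C_0 − rank ∂_1 = 6 − 5 = 1, and the invariant factors of ∂_1 are all 1, so H_0 = Z.
  H_1: rank ker ∂_1 − rank ∂_2 = (12 − 5) − 7 = 0, and the invariant factors of ∂_2 are all 1, so H_1 = 0.
  H_2: rank ker ∂_2 − rank ∂_3 = (8 − 7) − 0 = 1, and there is no ∂_3, so H_2 = Z.

As a check, the Euler characteristic is 6 − 12 + 8 = 2, which agrees with 1 − 0 + 1 = 2.
(K is a triangulation of the 2-sphere S^2.)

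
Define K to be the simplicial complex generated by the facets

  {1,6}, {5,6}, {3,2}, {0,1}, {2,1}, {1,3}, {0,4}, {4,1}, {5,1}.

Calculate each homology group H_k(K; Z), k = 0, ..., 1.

We work with the vertex ordering 0 < 1 < 2 < 3 < 4 < 5 < 6. The simplices of K, each written with vertices in increasing order, are:

  0-simplices (7): [0], [1], [2], [3], [4], [5], [6]
  1-simplices (9): [0,1], [0,4], [1,2], [1,3], [1,4], [1,5], [1,6], [2,3], [5,6]

so the chain groups are C_0 ≅ Z^7, C_1 ≅ Z^9.

∂_1: C_1 → C_0 sends each edge [p,q] (with p < q) to q − p. For instance
  ∂[1,5] = [5] − [1].
This gives a 7×9 integer matrix of rank 6; reducing to Smith normal form yields diagonal entries (1,1,1,1,1,1).

Now H_k = ker ∂_k / im ∂_{k+1}, so:

  H_0: rank C_0 − rank ∂_1 = 7 − 6 = 1, and the invariant factors of ∂_1 are all 1, so H_0 ≅ Z.
  H_1: rank ker ∂_1 − rank ∂_2 = (9 − 6) − 0 = 3, and there is no ∂_2, so H_1 ≅ Z^3.

H_0 ≅ Z,  H_1 ≅ Z^3.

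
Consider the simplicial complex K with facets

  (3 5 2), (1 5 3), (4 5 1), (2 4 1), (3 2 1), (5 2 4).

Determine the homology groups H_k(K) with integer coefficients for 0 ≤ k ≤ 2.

H_0 ≅ Z,  H_1 = 0,  H_2 ≅ Z.

Fix the vertex order 1 < 2 < 3 < 4 < 5 and write every simplex with vertices in increasing order. Then dim K = 2 and the simplices of K are:

  0-simplices (5): [1], [2], [3], [4], [5]
  1-simplices (9): [1,2], [1,3], [1,4], [1,5], [2,3], [2,4], [2,5], [3,5], [4,5]
  2-simplices (6): [1,2,3], [1,2,4], [1,3,5], [1,4,5], [2,3,5], [2,4,5]

Hence C_0 ≅ Z^5, C_1 ≅ Z^9, C_2 ≅ Z^6.

The boundary map ∂_1: C_1 → C_0 is given by ∂[p,q] = [q] − [p]. For instance
  ∂[4,5] = [5] − [4].
The 5×9 boundary matrix has rank 4 and Smith normal form diag(1,1,1,1).

∂_2: C_2 → C_1 sends each 2-simplex [p,q,r] to [q,r] − [p,r] + [p,q]. For instance
  ∂[1,3,5] = [3,5] − [1,5] + [1,3],
  ∂[1,4,5] = [4,5] − [1,5] + [1,4].
As a 9×6 matrix over Z this has rank 5, with invariant factors (1,1,1,1,1).

Computing H_k = (kernel of ∂_k) / (image of ∂_{k+1}):

  H_0: rank C_0 − rank ∂_1 = 5 − 4 = 1, and the invariant factors of ∂_1 are all 1, so H_0 = Z.
  H_1: rank ker ∂_1 − rank ∂_2 = (9 − 4) − 5 = 0, and the invariant factors of ∂_2 are all 1, so H_1 = 0.
  H_2: rank ker ∂_2 − rank ∂_3 = (6 − 5) − 0 = 1, and there is no ∂_3, so H_2 = Z.

As a check, the Euler characteristic is 5 − 9 + 6 = 2, which agrees with 1 − 0 + 1 = 2.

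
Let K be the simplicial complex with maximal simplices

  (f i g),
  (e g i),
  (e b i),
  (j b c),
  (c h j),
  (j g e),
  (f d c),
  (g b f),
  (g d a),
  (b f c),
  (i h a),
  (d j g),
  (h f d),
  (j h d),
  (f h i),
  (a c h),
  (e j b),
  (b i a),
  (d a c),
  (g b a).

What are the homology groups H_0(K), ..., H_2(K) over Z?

H_0 = Z,  H_1 = Z × Z/2,  H_2 = 0.

We work with the vertex ordering a < b < c < d < e < f < g < h < i < j. The simplices of K, each written with vertices in increasing order, are:

  0-simplices (10): a, b, c, d, e, f, g, h, i, j
  1-simplices (30): ab, ac, ad, ag, ah, ai, bc, be, bf, bg, bi, bj, cd, cf, ch, cj, df, dg, dh, dj, eg, ei, ej, fg, fh, fi, gi, gj, hi, hj
  2-simplices (20): abg, abi, acd, ach, adg, ahi, bcf, bcj, bei, bej, bfg, cdf, chj, dfh, dgj, dhj, egi, egj, fgi, fhi

so the chain groups are C_0 ≅ Z^10, C_1 ≅ Z^30, C_2 ≅ Z^20.

Boundary ∂_1: C_1 → C_0 maps an edge to its endpoints' difference, ∂[p,q] = q − p. For instance
  ∂bf = f − b.
The resulting 10×30 matrix has rank 9, and its Smith normal form has invariant factors (1,1,1,1,1,1,1,1,1).

The boundary map ∂_2: C_2 → C_1 maps a triangle to the signed sum of its edges. For instance
  ∂chj = hj − cj + ch,
  ∂ach = ch − ah + ac.
This gives a 30×20 integer matrix of rank 20; reducing to Smith normal form yields diagonal entries (1,1,1,1,1,1,1,1,1,1,1,1,1,1,1,1,1,1,1,2).

Computing H_k = (kernel of ∂_k) / (image of ∂_{k+1}):

  H_0: rank C_0 − rank ∂_1 = 10 − 9 = 1, and the invariant factors of ∂_1 are all 1, so H_0 ≅ Z.
  H_1: rank ker ∂_1 − rank ∂_2 = (30 − 9) − 20 = 1, and ∂_2 has invariant factor 2 > 1, so H_1 ≅ Z × Z/2.
  H_2: rank ker ∂_2 − rank ∂_3 = (20 − 20) − 0 = 0, and there is no ∂_3, so H_2 ≅ 0.

As a check, the Euler characteristic is 10 − 30 + 20 = 0, which agrees with 1 − 1 + 0 = 0.
(K is a triangulation of the Klein bottle.)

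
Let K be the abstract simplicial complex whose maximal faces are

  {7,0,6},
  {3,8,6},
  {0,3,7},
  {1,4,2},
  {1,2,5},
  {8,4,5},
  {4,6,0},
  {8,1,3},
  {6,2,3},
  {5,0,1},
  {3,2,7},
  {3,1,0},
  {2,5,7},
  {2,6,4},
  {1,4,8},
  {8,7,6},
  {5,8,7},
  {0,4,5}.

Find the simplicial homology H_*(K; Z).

Order the vertices as 0 < 1 < 2 < 3 < 4 < 5 < 6 < 7 < 8. Listing each simplex with vertices in this order, K has dimension 2 with simplices:

  0-simplices (9): [0], [1], [2], [3], [4], [5], [6], [7], [8]
  1-simplices (27): (27 of them)
  2-simplices (18): [0,1,3], [0,1,5], [0,3,7], [0,4,5], [0,4,6], [0,6,7], [1,2,4], [1,2,5], [1,3,8], [1,4,8], [2,3,6], [2,3,7], [2,4,6], [2,5,7], [3,6,8], [4,5,8], [5,7,8], [6,7,8]

giving chain groups C_0 ≅ Z^9, C_1 ≅ Z^27, C_2 ≅ Z^18.

Boundary ∂_1: C_1 → C_0 maps an edge to its endpoints' difference, ∂[p,q] = q − p. For instance
  ∂[0,5] = [5] − [0].
As a 9×27 matrix over Z this has rank 8, with invariant factors (1,1,1,1,1,1,1,1).

Boundary ∂_2: C_2 → C_1 maps a triangle to the signed sum of its edges. For instance
  ∂[1,3,8] = [3,8] − [1,8] + [1,3],
  ∂[0,3,7] = [3,7] − [0,7] + [0,3].
The 27×18 boundary matrix has rank 18 and Smith normal form diag(1,1,1,1,1,1,1,1,1,1,1,1,1,1,1,1,1,2).

Now H_k = ker ∂_k / im ∂_{k+1}, so:

  H_0: rank C_0 − rank ∂_1 = 9 − 8 = 1, and the invariant factors of ∂_1 are all 1, so H_0 ≅ Z.
  H_1: rank ker ∂_1 − rank ∂_2 = (27 − 8) − 18 = 1, and ∂_2 has invariant factor 2 > 1, so H_1 ≅ Z ⊕ Z/2.
  H_2: rank ker ∂_2 − rank ∂_3 = (18 − 18) − 0 = 0, and there is no ∂_3, so H_2 ≅ 0.

(K is a triangulation of the Klein bottle.)

H_0 = Z,  H_1 = Z ⊕ Z/2,  H_2 = 0.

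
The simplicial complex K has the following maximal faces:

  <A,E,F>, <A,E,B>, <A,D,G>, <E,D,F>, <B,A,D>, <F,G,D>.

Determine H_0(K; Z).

H_0 ≅ Z.

Order the vertices as A < B < D < E < F < G. Listing each simplex with vertices in this order, K has dimension 2 with simplices:

  0-simplices (6): A, B, D, E, F, G
  1-simplices (12): AB, AD, AE, AF, AG, BD, BE, DE, DF, DG, EF, FG
  2-simplices (6): ABD, ABE, ADG, AEF, DEF, DFG

so the chain groups are C_0 ≅ Z^6, C_1 ≅ Z^12, C_2 ≅ Z^6.

Boundary ∂_1: C_1 → C_0 sends each edge [p,q] (with p < q) to q − p.
The 6×12 boundary matrix has rank 5 and Smith normal form diag(1,1,1,1,1).

∂_2: C_2 → C_1 maps a triangle to the signed sum of its edges. For instance
  ∂ABD = BD − AD + AB,
  ∂ABE = BE − AE + AB.
This gives a 12×6 integer matrix of rank 6; reducing to Smith normal form yields diagonal entries (1,1,1,1,1,1).

Computing H_k = (kernel of ∂_k) / (image of ∂_{k+1}):

  H_0: rank C_0 − rank ∂_1 = 6 − 5 = 1, and the invariant factors of ∂_1 are all 1, so H_0 = Z.

(K is a triangulation of the cylinder S^1 x I.)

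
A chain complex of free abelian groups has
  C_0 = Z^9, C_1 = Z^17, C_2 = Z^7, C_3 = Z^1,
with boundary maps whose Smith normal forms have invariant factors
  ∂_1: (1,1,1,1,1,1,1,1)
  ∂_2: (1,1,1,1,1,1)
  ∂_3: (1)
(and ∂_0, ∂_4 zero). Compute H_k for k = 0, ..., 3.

H_0: b_0 = 9 − 0 − 8 = 1; torsion from ∂_1 factors > 1: none. So H_0 ≅ Z.
H_1: b_1 = 17 − 8 − 6 = 3; torsion from ∂_2 factors > 1: none. So H_1 ≅ Z^3.
H_2: b_2 = 7 − 6 − 1 = 0; torsion from ∂_3 factors > 1: none. So H_2 ≅ 0.
H_3: b_3 = 1 − 1 − 0 = 0; torsion from ∂_4 factors > 1: none. So H_3 ≅ 0.

H_0 ≅ Z,  H_1 ≅ Z^3,  H_2 = 0,  H_3 = 0.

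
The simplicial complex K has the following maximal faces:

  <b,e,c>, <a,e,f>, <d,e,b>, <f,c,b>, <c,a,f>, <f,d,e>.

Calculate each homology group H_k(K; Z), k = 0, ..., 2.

Take the total order a < b < c < d < e < f on the vertex set. Then K (dimension 2) consists of the simplices:

  0-simplices (6): a, b, c, d, e, f
  1-simplices (12): ac, ae, af, bc, bd, be, bf, ce, cf, de, df, ef
  2-simplices (6): acf, aef, bce, bcf, bde, def

giving chain groups C_0 ≅ Z^6, C_1 ≅ Z^12, C_2 ≅ Z^6.

The boundary map ∂_1: C_1 → C_0 is given by ∂[p,q] = [q] − [p].
The resulting 6×12 matrix has rank 5, and its Smith normal form has invariant factors (1,1,1,1,1).

Boundary ∂_2: C_2 → C_1 acts by ∂[p,q,r] = [q,r] − [p,r] + [p,q]. For instance
  ∂aef = ef − af + ae,
  ∂bce = ce − be + bc.
The 12×6 boundary matrix has rank 6 and Smith normal form diag(1,1,1,1,1,1).

From H_k ≅ ker(∂_k) / im(∂_{k+1}) we obtain:

  H_0: rank C_0 − rank ∂_1 = 6 − 5 = 1, and the invariant factors of ∂_1 are all 1, so H_0 = Z.
  H_1: rank ker ∂_1 − rank ∂_2 = (12 − 5) − 6 = 1, and the invariant factors of ∂_2 are all 1, so H_1 = Z.
  H_2: rank ker ∂_2 − rank ∂_3 = (6 − 6) − 0 = 0, and there is no ∂_3, so H_2 = 0.

As a check, the Euler characteristic is 6 − 12 + 6 = 0, which agrees with 1 − 1 + 0 = 0.

H_0 ≅ Z,  H_1 ≅ Z,  H_2 = 0.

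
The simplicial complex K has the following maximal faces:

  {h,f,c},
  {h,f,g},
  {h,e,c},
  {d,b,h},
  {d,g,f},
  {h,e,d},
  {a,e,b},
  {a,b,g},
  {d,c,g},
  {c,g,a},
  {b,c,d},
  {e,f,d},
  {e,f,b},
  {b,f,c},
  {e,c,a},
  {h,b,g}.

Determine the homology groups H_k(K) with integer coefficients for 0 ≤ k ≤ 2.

H_0 ≅ Z,  H_1 ≅ Z^2,  H_2 ≅ Z.

Fix the vertex order a < b < c < d < e < f < g < h and write every simplex with vertices in increasing order. Then dim K = 2 and the simplices of K are:

  0-simplices (8): a, b, c, d, e, f, g, h
  1-simplices (24): ab, ac, ae, ag, bc, bd, be, bf, bg, bh, cd, ce, cf, cg, ch, de, df, dg, dh, ef, eh, fg, fh, gh
  2-simplices (16): abe, abg, ace, acg, bcd, bcf, bdh, bef, bgh, cdg, ceh, cfh, def, deh, dfg, fgh

Hence C_0 ≅ Z^8, C_1 ≅ Z^24, C_2 ≅ Z^16.

Boundary ∂_1: C_1 → C_0 sends each edge [p,q] (with p < q) to q − p. For instance
  ∂eh = h − e.
The 8×24 boundary matrix has rank 7 and Smith normal form diag(1,1,1,1,1,1,1).

The boundary map ∂_2: C_2 → C_1 sends each 2-simplex [p,q,r] to [q,r] − [p,r] + [p,q]. For instance
  ∂dfg = fg − dg + df,
  ∂bgh = gh − bh + bg.
The resulting 24×16 matrix has rank 15, and its Smith normal form has invariant factors (1,1,1,1,1,1,1,1,1,1,1,1,1,1,1).

Reading off H_k = ker ∂_k / im ∂_{k+1}:

  H_0: rank C_0 − rank ∂_1 = 8 − 7 = 1, and the invariant factors of ∂_1 are all 1, so H_0 = Z.
  H_1: rank ker ∂_1 − rank ∂_2 = (24 − 7) − 15 = 2, and the invariant factors of ∂_2 are all 1, so H_1 = Z^2.
  H_2: rank ker ∂_2 − rank ∂_3 = (16 − 15) − 0 = 1, and there is no ∂_3, so H_2 = Z.

As a check, the Euler characteristic is 8 − 24 + 16 = 0, which agrees with 1 − 2 + 1 = 0.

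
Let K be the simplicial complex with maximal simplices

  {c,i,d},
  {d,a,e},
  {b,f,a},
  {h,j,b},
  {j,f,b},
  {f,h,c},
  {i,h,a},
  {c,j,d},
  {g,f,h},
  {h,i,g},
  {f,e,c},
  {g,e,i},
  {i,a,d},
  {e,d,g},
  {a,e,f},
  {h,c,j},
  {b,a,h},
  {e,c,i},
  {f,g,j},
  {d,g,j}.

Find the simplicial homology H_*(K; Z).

H_0 = Z,  H_1 = Z ⊕ Z/2Z,  H_2 = 0.

We work with the vertex ordering a < b < c < d < e < f < g < h < i < j. The simplices of K, each written with vertices in increasing order, are:

  0-simplices (10): a, b, c, d, e, f, g, h, i, j
  1-simplices (30): ab, ad, ae, af, ah, ai, bf, bh, bj, cd, ce, cf, ch, ci, cj, de, dg, di, dj, ef, eg, ei, fg, fh, fj, gh, gi, gj, hi, hj
  2-simplices (20): abf, abh, ade, adi, aef, ahi, bfj, bhj, cdi, cdj, cef, cei, cfh, chj, deg, dgj, egi, fgh, fgj, ghi

giving chain groups C_0 ≅ Z^10, C_1 ≅ Z^30, C_2 ≅ Z^20.

∂_1: C_1 → C_0 maps an edge to its endpoints' difference, ∂[p,q] = q − p.
The 10×30 boundary matrix has rank 9 and Smith normal form diag(1,1,1,1,1,1,1,1,1).

The boundary map ∂_2: C_2 → C_1 acts by ∂[p,q,r] = [q,r] − [p,r] + [p,q]. For instance
  ∂cef = ef − cf + ce,
  ∂chj = hj − cj + ch.
The resulting 30×20 matrix has rank 20, and its Smith normal form has invariant factors (1,1,1,1,1,1,1,1,1,1,1,1,1,1,1,1,1,1,1,2).

Computing H_k = (kernel of ∂_k) / (image of ∂_{k+1}):

  H_0: rank C_0 − rank ∂_1 = 10 − 9 = 1, and the invariant factors of ∂_1 are all 1, so H_0 = Z.
  H_1: rank ker ∂_1 − rank ∂_2 = (30 − 9) − 20 = 1, and ∂_2 has invariant factor 2 > 1, so H_1 = Z ⊕ Z/2Z.
  H_2: rank ker ∂_2 − rank ∂_3 = (20 − 20) − 0 = 0, and there is no ∂_3, so H_2 = 0.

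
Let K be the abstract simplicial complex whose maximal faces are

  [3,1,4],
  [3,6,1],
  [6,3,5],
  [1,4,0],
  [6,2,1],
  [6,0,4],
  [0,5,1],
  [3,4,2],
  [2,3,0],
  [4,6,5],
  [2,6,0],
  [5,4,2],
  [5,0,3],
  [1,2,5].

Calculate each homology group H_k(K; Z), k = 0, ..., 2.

H_0 = Z,  H_1 = Z^2,  H_2 = Z.

K has 7 vertices, 21 edges, 14 triangles.
rank ∂_0 = 0, rank ∂_1 = 6 ⇒ b_0 = 7 − 0 − 6 = 1; all invariant factors of ∂_1 are 1 so no torsion. So H_0 ≅ Z.
rank ∂_1 = 6, rank ∂_2 = 13 ⇒ b_1 = 21 − 6 − 13 = 2; all invariant factors of ∂_2 are 1 so no torsion. So H_1 ≅ Z^2.
rank ∂_2 = 13, rank ∂_3 = 0 ⇒ b_2 = 14 − 13 − 0 = 1. So H_2 ≅ Z.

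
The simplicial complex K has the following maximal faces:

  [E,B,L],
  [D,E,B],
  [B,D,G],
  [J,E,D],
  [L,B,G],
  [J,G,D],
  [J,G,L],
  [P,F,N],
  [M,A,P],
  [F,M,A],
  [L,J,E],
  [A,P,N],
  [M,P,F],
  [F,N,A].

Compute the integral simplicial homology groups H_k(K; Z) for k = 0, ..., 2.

H_0 = Z^2,  H_1 = 0,  H_2 = Z^2.

Order the vertices as A < B < D < E < F < G < J < L < M < N < P. Listing each simplex with vertices in this order, K has dimension 2 with simplices:

  0-simplices (11): A, B, D, E, F, G, J, L, M, N, P
  1-simplices (21): AF, AM, AN, AP, BD, BE, BG, BL, DE, DG, DJ, EJ, EL, FM, FN, FP, GJ, GL, JL, MP, NP
  2-simplices (14): AFM, AFN, AMP, ANP, BDE, BDG, BEL, BGL, DEJ, DGJ, EJL, FMP, FNP, GJL

Hence C_0 ≅ Z^11, C_1 ≅ Z^21, C_2 ≅ Z^14.

Boundary ∂_1: C_1 → C_0 is given by ∂[p,q] = [q] − [p].
The 11×21 boundary matrix has rank 9 and Smith normal form diag(1,1,1,1,1,1,1,1,1).

∂_2: C_2 → C_1 maps a triangle to the signed sum of its edges. For instance
  ∂DEJ = EJ − DJ + DE,
  ∂AMP = MP − AP + AM.
The resulting 21×14 matrix has rank 12, and its Smith normal form has invariant factors (1,1,1,1,1,1,1,1,1,1,1,1).

Reading off H_k = ker ∂_k / im ∂_{k+1}:

  H_0: rank C_0 − rank ∂_1 = 11 − 9 = 2, and the invariant factors of ∂_1 are all 1, so H_0 = Z^2.
  H_1: rank ker ∂_1 − rank ∂_2 = (21 − 9) − 12 = 0, and the invariant factors of ∂_2 are all 1, so H_1 = 0.
  H_2: rank ker ∂_2 − rank ∂_3 = (14 − 12) − 0 = 2, and there is no ∂_3, so H_2 = Z^2.

As a check, the Euler characteristic is 11 − 21 + 14 = 4, which agrees with 2 − 0 + 2 = 4.
(K is a triangulation of the disjoint union of the 2-sphere S^2 and the 2-sphere S^2.)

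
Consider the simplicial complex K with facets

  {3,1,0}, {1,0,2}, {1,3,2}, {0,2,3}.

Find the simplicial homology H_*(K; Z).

H_0 ≅ Z,  H_1 = 0,  H_2 ≅ Z.

Fix the vertex order 0 < 1 < 2 < 3 and write every simplex with vertices in increasing order. Then dim K = 2 and the simplices of K are:

  0-simplices (4): [0], [1], [2], [3]
  1-simplices (6): [0,1], [0,2], [0,3], [1,2], [1,3], [2,3]
  2-simplices (4): [0,1,2], [0,1,3], [0,2,3], [1,2,3]

giving chain groups C_0 ≅ Z^4, C_1 ≅ Z^6, C_2 ≅ Z^4.

Boundary ∂_1: C_1 → C_0 is given by ∂[p,q] = [q] − [p].
As a 4×6 matrix over Z this has rank 3, with invariant factors (1,1,1).

Boundary ∂_2: C_2 → C_1 acts by ∂[p,q,r] = [q,r] − [p,r] + [p,q]. For instance
  ∂[1,2,3] = [2,3] − [1,3] + [1,2],
  ∂[0,1,3] = [1,3] − [0,3] + [0,1].
This gives a 6×4 integer matrix of rank 3; reducing to Smith normal form yields diagonal entries (1,1,1).

Reading off H_k = ker ∂_k / im ∂_{k+1}:

  H_0: rank C_0 − rank ∂_1 = 4 − 3 = 1, and the invariant factors of ∂_1 are all 1, so H_0 = Z.
  H_1: rank ker ∂_1 − rank ∂_2 = (6 − 3) − 3 = 0, and the invariant factors of ∂_2 are all 1, so H_1 = 0.
  H_2: rank ker ∂_2 − rank ∂_3 = (4 − 3) − 0 = 1, and there is no ∂_3, so H_2 = Z.

(K is a triangulation of the 2-sphere S^2.)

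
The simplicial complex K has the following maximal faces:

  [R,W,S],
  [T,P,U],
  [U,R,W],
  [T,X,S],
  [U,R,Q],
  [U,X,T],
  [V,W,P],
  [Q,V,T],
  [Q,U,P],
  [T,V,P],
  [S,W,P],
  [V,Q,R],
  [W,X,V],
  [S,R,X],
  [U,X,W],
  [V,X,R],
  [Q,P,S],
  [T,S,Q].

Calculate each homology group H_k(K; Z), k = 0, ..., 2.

H_0 = Z,  H_1 = Z ⊕ Z/2Z,  H_2 = 0.

K has 9 vertices, 27 edges, 18 triangles.
rank ∂_0 = 0, rank ∂_1 = 8 ⇒ b_0 = 9 − 0 − 8 = 1; all invariant factors of ∂_1 are 1 so no torsion. So H_0 ≅ Z.
rank ∂_1 = 8, rank ∂_2 = 18 ⇒ b_1 = 27 − 8 − 18 = 1; ∂_2 has invariant factor(s) [2] giving torsion. So H_1 ≅ Z ⊕ Z/2Z.
rank ∂_2 = 18, rank ∂_3 = 0 ⇒ b_2 = 18 − 18 − 0 = 0. So H_2 ≅ 0.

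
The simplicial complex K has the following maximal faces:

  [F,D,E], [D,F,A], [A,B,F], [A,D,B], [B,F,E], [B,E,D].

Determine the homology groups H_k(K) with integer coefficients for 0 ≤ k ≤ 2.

Take the total order A < B < D < E < F on the vertex set. Then K (dimension 2) consists of the simplices:

  0-simplices (5): A, B, D, E, F
  1-simplices (9): AB, AD, AF, BD, BE, BF, DE, DF, EF
  2-simplices (6): ABD, ABF, ADF, BDE, BEF, DEF

giving chain groups C_0 ≅ Z^5, C_1 ≅ Z^9, C_2 ≅ Z^6.

∂_1: C_1 → C_0 maps an edge to its endpoints' difference, ∂[p,q] = q − p. For instance
  ∂EF = F − E.
The 5×9 boundary matrix has rank 4 and Smith normal form diag(1,1,1,1).

The boundary map ∂_2: C_2 → C_1 sends each 2-simplex [p,q,r] to [q,r] − [p,r] + [p,q]. For instance
  ∂DEF = EF − DF + DE,
  ∂BEF = EF − BF + BE.
This gives a 9×6 integer matrix of rank 5; reducing to Smith normal form yields diagonal entries (1,1,1,1,1).

Reading off H_k = ker ∂_k / im ∂_{k+1}:

  H_0: rank C_0 − rank ∂_1 = 5 − 4 = 1, and the invariant factors of ∂_1 are all 1, so H_0 ≅ Z.
  H_1: rank ker ∂_1 − rank ∂_2 = (9 − 4) − 5 = 0, and the invariant factors of ∂_2 are all 1, so H_1 ≅ 0.
  H_2: rank ker ∂_2 − rank ∂_3 = (6 − 5) − 0 = 1, and there is no ∂_3, so H_2 ≅ Z.

H_0 = Z,  H_1 = 0,  H_2 = Z.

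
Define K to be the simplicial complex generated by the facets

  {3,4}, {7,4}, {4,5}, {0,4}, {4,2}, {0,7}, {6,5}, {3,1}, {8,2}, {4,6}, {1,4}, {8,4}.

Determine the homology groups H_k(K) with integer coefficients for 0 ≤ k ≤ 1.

H_0 ≅ Z,  H_1 ≅ Z^4.

Take the total order 0 < 1 < 2 < 3 < 4 < 5 < 6 < 7 < 8 on the vertex set. Then K (dimension 1) consists of the simplices:

  0-simplices (9): [0], [1], [2], [3], [4], [5], [6], [7], [8]
  1-simplices (12): [0,4], [0,7], [1,3], [1,4], [2,4], [2,8], [3,4], [4,5], [4,6], [4,7], [4,8], [5,6]

giving chain groups C_0 ≅ Z^9, C_1 ≅ Z^12.

∂_1: C_1 → C_0 maps an edge to its endpoints' difference, ∂[p,q] = q − p.
As a 9×12 matrix over Z this has rank 8, with invariant factors (1,1,1,1,1,1,1,1).

Reading off H_k = ker ∂_k / im ∂_{k+1}:

  H_0: rank C_0 − rank ∂_1 = 9 − 8 = 1, and the invariant factors of ∂_1 are all 1, so H_0 = Z.
  H_1: rank ker ∂_1 − rank ∂_2 = (12 − 8) − 0 = 4, and there is no ∂_2, so H_1 = Z^4.

As a check, the Euler characteristic is 9 − 12 = -3, which agrees with 1 − 4 = -3.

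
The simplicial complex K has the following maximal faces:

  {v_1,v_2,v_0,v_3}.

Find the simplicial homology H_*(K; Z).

Take the total order v_0 < v_1 < v_2 < v_3 on the vertex set. Then K (dimension 3) consists of the simplices:

  0-simplices (4): [v_0], [v_1], [v_2], [v_3]
  1-simplices (6): [v_0,v_1], [v_0,v_2], [v_0,v_3], [v_1,v_2], [v_1,v_3], [v_2,v_3]
  2-simplices (4): [v_0,v_1,v_2], [v_0,v_1,v_3], [v_0,v_2,v_3], [v_1,v_2,v_3]
  3-simplices (1): [v_0,v_1,v_2,v_3]

Hence C_0 ≅ Z^4, C_1 ≅ Z^6, C_2 ≅ Z^4, C_3 ≅ Z^1.

The boundary map ∂_1: C_1 → C_0 sends each edge [p,q] (with p < q) to q − p.
This gives a 4×6 integer matrix of rank 3; reducing to Smith normal form yields diagonal entries (1,1,1).

∂_2: C_2 → C_1 acts by ∂[p,q,r] = [q,r] − [p,r] + [p,q]. For instance
  ∂[v_1,v_2,v_3] = [v_2,v_3] − [v_1,v_3] + [v_1,v_2],
  ∂[v_0,v_1,v_2] = [v_1,v_2] − [v_0,v_2] + [v_0,v_1].
The 6×4 boundary matrix has rank 3 and Smith normal form diag(1,1,1).

The boundary map ∂_3: C_3 → C_2 sends each 3-simplex σ to the alternating sum Σ_i (−1)^i (σ with its i-th vertex removed). For instance
  ∂[v_0,v_1,v_2,v_3] = [v_1,v_2,v_3] − [v_0,v_2,v_3] + [v_0,v_1,v_3] − [v_0,v_1,v_2].
This gives a 4×1 integer matrix of rank 1; reducing to Smith normal form yields diagonal entries (1).

Now H_k = ker ∂_k / im ∂_{k+1}, so:

  H_0: rank C_0 − rank ∂_1 = 4 − 3 = 1, and the invariant factors of ∂_1 are all 1, so H_0 = Z.
  H_1: rank ker ∂_1 − rank ∂_2 = (6 − 3) − 3 = 0, and the invariant factors of ∂_2 are all 1, so H_1 = 0.
  H_2: rank ker ∂_2 − rank ∂_3 = (4 − 3) − 1 = 0, and the invariant factors of ∂_3 are all 1, so H_2 = 0.
  H_3: rank ker ∂_3 − rank ∂_4 = (1 − 1) − 0 = 0, and there is no ∂_4, so H_3 = 0.

(K is a triangulation of the 3-simplex.)

H_0 = Z,  H_1 = 0,  H_2 = 0,  H_3 = 0.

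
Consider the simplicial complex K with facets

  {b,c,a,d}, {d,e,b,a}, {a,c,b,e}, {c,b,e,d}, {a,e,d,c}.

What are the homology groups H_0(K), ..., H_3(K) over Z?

We work with the vertex ordering a < b < c < d < e. The simplices of K, each written with vertices in increasing order, are:

  0-simplices (5): a, b, c, d, e
  1-simplices (10): ab, ac, ad, ae, bc, bd, be, cd, ce, de
  2-simplices (10): abc, abd, abe, acd, ace, ade, bcd, bce, bde, cde
  3-simplices (5): abcd, abce, abde, acde, bcde

giving chain groups C_0 ≅ Z^5, C_1 ≅ Z^10, C_2 ≅ Z^10, C_3 ≅ Z^5.

∂_1: C_1 → C_0 sends each edge [p,q] (with p < q) to q − p.
The resulting 5×10 matrix has rank 4, and its Smith normal form has invariant factors (1,1,1,1).

The boundary map ∂_2: C_2 → C_1 acts by ∂[p,q,r] = [q,r] − [p,r] + [p,q]. For instance
  ∂ace = ce − ae + ac,
  ∂cde = de − ce + cd.
This gives a 10×10 integer matrix of rank 6; reducing to Smith normal form yields diagonal entries (1,1,1,1,1,1).

The boundary map ∂_3: C_3 → C_2 sends each 3-simplex σ to the alternating sum Σ_i (−1)^i (σ with its i-th vertex removed). For instance
  ∂abcd = bcd − acd + abd − abc,
  ∂abde = bde − ade + abe − abd.
The resulting 10×5 matrix has rank 4, and its Smith normal form has invariant factors (1,1,1,1).

From H_k ≅ ker(∂_k) / im(∂_{k+1}) we obtain:

  H_0: rank C_0 − rank ∂_1 = 5 − 4 = 1, and the invariant factors of ∂_1 are all 1, so H_0 = Z.
  H_1: rank ker ∂_1 − rank ∂_2 = (10 − 4) − 6 = 0, and the invariant factors of ∂_2 are all 1, so H_1 = 0.
  H_2: rank ker ∂_2 − rank ∂_3 = (10 − 6) − 4 = 0, and the invariant factors of ∂_3 are all 1, so H_2 = 0.
  H_3: rank ker ∂_3 − rank ∂_4 = (5 − 4) − 0 = 1, and there is no ∂_4, so H_3 = Z.

H_0 ≅ Z,  H_1 = 0,  H_2 = 0,  H_3 ≅ Z.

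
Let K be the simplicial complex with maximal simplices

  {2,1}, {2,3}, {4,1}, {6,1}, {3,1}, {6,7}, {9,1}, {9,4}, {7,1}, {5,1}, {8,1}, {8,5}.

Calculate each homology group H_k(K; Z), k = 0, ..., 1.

Order the vertices as 1 < 2 < 3 < 4 < 5 < 6 < 7 < 8 < 9. Listing each simplex with vertices in this order, K has dimension 1 with simplices:

  0-simplices (9): [1], [2], [3], [4], [5], [6], [7], [8], [9]
  1-simplices (12): [1,2], [1,3], [1,4], [1,5], [1,6], [1,7], [1,8], [1,9], [2,3], [4,9], [5,8], [6,7]

Hence C_0 ≅ Z^9, C_1 ≅ Z^12.

∂_1: C_1 → C_0 maps an edge to its endpoints' difference, ∂[p,q] = q − p. For instance
  ∂[1,6] = [6] − [1].
This gives a 9×12 integer matrix of rank 8; reducing to Smith normal form yields diagonal entries (1,1,1,1,1,1,1,1).

Now H_k = ker ∂_k / im ∂_{k+1}, so:

  H_0: rank C_0 − rank ∂_1 = 9 − 8 = 1, and the invariant factors of ∂_1 are all 1, so H_0 ≅ Z.
  H_1: rank ker ∂_1 − rank ∂_2 = (12 − 8) − 0 = 4, and there is no ∂_2, so H_1 ≅ Z^4.

As a check, the Euler characteristic is 9 − 12 = -3, which agrees with 1 − 4 = -3.

H_0 = Z,  H_1 = Z^4.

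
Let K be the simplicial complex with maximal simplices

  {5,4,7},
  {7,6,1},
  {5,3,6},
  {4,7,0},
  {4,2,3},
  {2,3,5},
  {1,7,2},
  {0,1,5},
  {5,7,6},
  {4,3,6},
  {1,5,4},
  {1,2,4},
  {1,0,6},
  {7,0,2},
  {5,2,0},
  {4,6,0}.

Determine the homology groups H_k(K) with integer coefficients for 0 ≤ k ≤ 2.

H_0 ≅ Z,  H_1 ≅ Z^2,  H_2 ≅ Z.

Fix the vertex order 0 < 1 < 2 < 3 < 4 < 5 < 6 < 7 and write every simplex with vertices in increasing order. Then dim K = 2 and the simplices of K are:

  0-simplices (8): [0], [1], [2], [3], [4], [5], [6], [7]
  1-simplices (24): (24 of them)
  2-simplices (16): [0,1,5], [0,1,6], [0,2,5], [0,2,7], [0,4,6], [0,4,7], [1,2,4], [1,2,7], [1,4,5], [1,6,7], [2,3,4], [2,3,5], [3,4,6], [3,5,6], [4,5,7], [5,6,7]

giving chain groups C_0 ≅ Z^8, C_1 ≅ Z^24, C_2 ≅ Z^16.

∂_1: C_1 → C_0 is given by ∂[p,q] = [q] − [p].
This gives a 8×24 integer matrix of rank 7; reducing to Smith normal form yields diagonal entries (1,1,1,1,1,1,1).

∂_2: C_2 → C_1 acts by ∂[p,q,r] = [q,r] − [p,r] + [p,q]. For instance
  ∂[0,1,6] = [1,6] − [0,6] + [0,1],
  ∂[5,6,7] = [6,7] − [5,7] + [5,6].
As a 24×16 matrix over Z this has rank 15, with invariant factors (1,1,1,1,1,1,1,1,1,1,1,1,1,1,1).

Reading off H_k = ker ∂_k / im ∂_{k+1}:

  H_0: rank C_0 − rank ∂_1 = 8 − 7 = 1, and the invariant factors of ∂_1 are all 1, so H_0 ≅ Z.
  H_1: rank ker ∂_1 − rank ∂_2 = (24 − 7) − 15 = 2, and the invariant factors of ∂_2 are all 1, so H_1 ≅ Z^2.
  H_2: rank ker ∂_2 − rank ∂_3 = (16 − 15) − 0 = 1, and there is no ∂_3, so H_2 ≅ Z.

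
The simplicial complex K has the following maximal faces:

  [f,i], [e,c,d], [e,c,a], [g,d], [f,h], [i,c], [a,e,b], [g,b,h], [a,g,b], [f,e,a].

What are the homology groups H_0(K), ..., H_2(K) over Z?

K has 9 vertices, 17 edges, 6 triangles.
rank ∂_0 = 0, rank ∂_1 = 8 ⇒ b_0 = 9 − 0 − 8 = 1; all invariant factors of ∂_1 are 1 so no torsion. So H_0 ≅ Z.
rank ∂_1 = 8, rank ∂_2 = 6 ⇒ b_1 = 17 − 8 − 6 = 3; all invariant factors of ∂_2 are 1 so no torsion. So H_1 ≅ Z^3.
rank ∂_2 = 6, rank ∂_3 = 0 ⇒ b_2 = 6 − 6 − 0 = 0. So H_2 ≅ 0.

H_0 = Z,  H_1 = Z^3,  H_2 = 0.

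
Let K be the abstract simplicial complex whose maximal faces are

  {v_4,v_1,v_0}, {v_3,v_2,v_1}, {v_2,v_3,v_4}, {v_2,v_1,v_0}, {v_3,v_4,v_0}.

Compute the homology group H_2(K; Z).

H_2 = 0.

Order the vertices as v_0 < v_1 < v_2 < v_3 < v_4. Listing each simplex with vertices in this order, K has dimension 2 with simplices:

  0-simplices (5): [v_0], [v_1], [v_2], [v_3], [v_4]
  1-simplices (10): [v_0,v_1], [v_0,v_2], [v_0,v_3], [v_0,v_4], [v_1,v_2], [v_1,v_3], [v_1,v_4], [v_2,v_3], [v_2,v_4], [v_3,v_4]
  2-simplices (5): [v_0,v_1,v_2], [v_0,v_1,v_4], [v_0,v_3,v_4], [v_1,v_2,v_3], [v_2,v_3,v_4]

Hence C_0 ≅ Z^5, C_1 ≅ Z^10, C_2 ≅ Z^5.

∂_1: C_1 → C_0 maps an edge to its endpoints' difference, ∂[p,q] = q − p.
The 5×10 boundary matrix has rank 4 and Smith normal form diag(1,1,1,1).

Boundary ∂_2: C_2 → C_1 maps a triangle to the signed sum of its edges. For instance
  ∂[v_1,v_2,v_3] = [v_2,v_3] − [v_1,v_3] + [v_1,v_2],
  ∂[v_2,v_3,v_4] = [v_3,v_4] − [v_2,v_4] + [v_2,v_3].
As a 10×5 matrix over Z this has rank 5, with invariant factors (1,1,1,1,1).

Now H_k = ker ∂_k / im ∂_{k+1}, so:

  H_2: rank ker ∂_2 − rank ∂_3 = (5 − 5) − 0 = 0, and there is no ∂_3, so H_2 = 0.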